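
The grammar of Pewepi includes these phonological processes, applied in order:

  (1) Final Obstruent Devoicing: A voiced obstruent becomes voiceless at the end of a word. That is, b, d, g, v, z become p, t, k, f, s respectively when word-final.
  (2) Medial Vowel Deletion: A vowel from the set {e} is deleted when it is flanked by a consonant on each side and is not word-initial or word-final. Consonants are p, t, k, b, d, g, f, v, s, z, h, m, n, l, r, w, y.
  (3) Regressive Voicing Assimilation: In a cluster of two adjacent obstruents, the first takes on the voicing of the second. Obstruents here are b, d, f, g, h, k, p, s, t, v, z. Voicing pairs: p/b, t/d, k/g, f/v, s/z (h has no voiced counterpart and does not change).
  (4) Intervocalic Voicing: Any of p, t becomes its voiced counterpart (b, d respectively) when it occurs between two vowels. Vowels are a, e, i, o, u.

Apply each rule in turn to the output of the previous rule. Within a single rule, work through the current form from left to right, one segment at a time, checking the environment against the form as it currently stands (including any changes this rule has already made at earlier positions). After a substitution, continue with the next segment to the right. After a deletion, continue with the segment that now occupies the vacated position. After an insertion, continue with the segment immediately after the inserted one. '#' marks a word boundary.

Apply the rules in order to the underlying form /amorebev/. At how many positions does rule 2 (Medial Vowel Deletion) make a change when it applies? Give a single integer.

(1) Final Obstruent Devoicing: [amorebev] → [amorebef]
(2) Medial Vowel Deletion: [amorebef] → [amorbf]
(3) Regressive Voicing Assimilation: [amorbf] → [amorpf]
(4) Intervocalic Voicing: no change — [amorpf]
Rule 2 changed 2 position(s).

2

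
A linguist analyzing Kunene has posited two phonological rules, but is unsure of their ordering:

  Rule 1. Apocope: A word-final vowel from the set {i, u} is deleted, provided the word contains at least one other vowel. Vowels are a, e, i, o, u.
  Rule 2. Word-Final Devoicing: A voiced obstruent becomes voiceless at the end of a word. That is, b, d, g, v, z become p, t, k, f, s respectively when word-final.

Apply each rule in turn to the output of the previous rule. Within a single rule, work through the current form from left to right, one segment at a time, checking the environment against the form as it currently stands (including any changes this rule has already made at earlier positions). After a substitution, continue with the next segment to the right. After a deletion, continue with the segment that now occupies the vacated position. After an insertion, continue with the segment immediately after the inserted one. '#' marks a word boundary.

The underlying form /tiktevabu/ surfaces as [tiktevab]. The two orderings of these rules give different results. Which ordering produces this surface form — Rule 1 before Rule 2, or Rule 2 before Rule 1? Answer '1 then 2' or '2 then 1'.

Order 1 then 2:
  1 Apocope: [tiktevabu] → [tiktevab]
  2 Word-Final Devoicing: [tiktevab] → [tiktevap]
  result: [tiktevap]
Order 2 then 1:
  2 Word-Final Devoicing: no change — [tiktevabu]
  1 Apocope: [tiktevabu] → [tiktevab]
  result: [tiktevab]

2 then 1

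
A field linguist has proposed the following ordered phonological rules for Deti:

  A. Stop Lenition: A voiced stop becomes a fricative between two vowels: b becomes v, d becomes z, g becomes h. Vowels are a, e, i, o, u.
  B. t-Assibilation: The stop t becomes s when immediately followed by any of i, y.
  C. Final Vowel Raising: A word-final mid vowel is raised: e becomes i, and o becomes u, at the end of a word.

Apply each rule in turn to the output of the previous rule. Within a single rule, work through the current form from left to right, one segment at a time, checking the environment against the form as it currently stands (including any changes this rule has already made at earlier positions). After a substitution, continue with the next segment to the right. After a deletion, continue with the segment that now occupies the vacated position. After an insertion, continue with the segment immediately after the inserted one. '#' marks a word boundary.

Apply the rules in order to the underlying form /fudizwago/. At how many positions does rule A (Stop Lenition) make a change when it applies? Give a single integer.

2

A Stop Lenition: [fudizwago] → [fuzizwaho]
B t-Assibilation: no change — [fuzizwaho]
C Final Vowel Raising: [fuzizwaho] → [fuzizwahu]
Rule A changed 2 position(s).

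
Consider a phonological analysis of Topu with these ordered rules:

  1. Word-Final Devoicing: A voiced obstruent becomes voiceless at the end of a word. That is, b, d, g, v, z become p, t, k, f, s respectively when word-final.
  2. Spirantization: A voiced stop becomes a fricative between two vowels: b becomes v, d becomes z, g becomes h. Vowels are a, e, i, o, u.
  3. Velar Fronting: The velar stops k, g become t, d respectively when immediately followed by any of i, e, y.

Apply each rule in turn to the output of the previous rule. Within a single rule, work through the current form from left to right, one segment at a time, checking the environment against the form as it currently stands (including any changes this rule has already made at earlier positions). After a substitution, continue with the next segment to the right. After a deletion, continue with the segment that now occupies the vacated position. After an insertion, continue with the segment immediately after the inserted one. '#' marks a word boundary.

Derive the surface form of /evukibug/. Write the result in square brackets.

1 Word-Final Devoicing: [evukibug] → [evukibuk]
2 Spirantization: [evukibuk] → [evukivuk]
3 Velar Fronting: [evukivuk] → [evutivuk]

[evutivuk]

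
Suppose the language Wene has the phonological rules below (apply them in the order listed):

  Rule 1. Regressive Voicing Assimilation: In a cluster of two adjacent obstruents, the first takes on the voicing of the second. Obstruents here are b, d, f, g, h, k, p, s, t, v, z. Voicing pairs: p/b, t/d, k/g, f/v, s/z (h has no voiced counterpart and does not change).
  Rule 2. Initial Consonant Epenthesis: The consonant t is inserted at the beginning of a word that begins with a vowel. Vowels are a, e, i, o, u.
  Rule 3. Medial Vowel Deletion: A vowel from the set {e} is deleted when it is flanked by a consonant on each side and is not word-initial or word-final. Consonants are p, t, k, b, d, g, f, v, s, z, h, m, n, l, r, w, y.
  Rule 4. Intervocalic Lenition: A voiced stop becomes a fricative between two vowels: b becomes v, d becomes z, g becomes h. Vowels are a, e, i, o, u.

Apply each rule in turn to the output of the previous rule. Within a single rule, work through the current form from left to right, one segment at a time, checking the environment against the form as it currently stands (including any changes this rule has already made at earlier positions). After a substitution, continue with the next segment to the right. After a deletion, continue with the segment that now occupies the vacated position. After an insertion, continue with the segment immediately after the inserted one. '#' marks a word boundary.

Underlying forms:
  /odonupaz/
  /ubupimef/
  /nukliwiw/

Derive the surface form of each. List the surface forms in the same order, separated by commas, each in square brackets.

[tozonupaz], [tuvupimf], [nukliwiw]

/odonupaz/:
  Rule 1 Regressive Voicing Assimilation: no change — [odonupaz]
  Rule 2 Initial Consonant Epenthesis: [odonupaz] → [todonupaz]
  Rule 3 Medial Vowel Deletion: no change — [todonupaz]
  Rule 4 Intervocalic Lenition: [todonupaz] → [tozonupaz]
/ubupimef/:
  Rule 1 Regressive Voicing Assimilation: no change — [ubupimef]
  Rule 2 Initial Consonant Epenthesis: [ubupimef] → [tubupimef]
  Rule 3 Medial Vowel Deletion: [tubupimef] → [tubupimf]
  Rule 4 Intervocalic Lenition: [tubupimf] → [tuvupimf]
/nukliwiw/:
  Rule 1 Regressive Voicing Assimilation: no change — [nukliwiw]
  Rule 2 Initial Consonant Epenthesis: no change — [nukliwiw]
  Rule 3 Medial Vowel Deletion: no change — [nukliwiw]
  Rule 4 Intervocalic Lenition: no change — [nukliwiw]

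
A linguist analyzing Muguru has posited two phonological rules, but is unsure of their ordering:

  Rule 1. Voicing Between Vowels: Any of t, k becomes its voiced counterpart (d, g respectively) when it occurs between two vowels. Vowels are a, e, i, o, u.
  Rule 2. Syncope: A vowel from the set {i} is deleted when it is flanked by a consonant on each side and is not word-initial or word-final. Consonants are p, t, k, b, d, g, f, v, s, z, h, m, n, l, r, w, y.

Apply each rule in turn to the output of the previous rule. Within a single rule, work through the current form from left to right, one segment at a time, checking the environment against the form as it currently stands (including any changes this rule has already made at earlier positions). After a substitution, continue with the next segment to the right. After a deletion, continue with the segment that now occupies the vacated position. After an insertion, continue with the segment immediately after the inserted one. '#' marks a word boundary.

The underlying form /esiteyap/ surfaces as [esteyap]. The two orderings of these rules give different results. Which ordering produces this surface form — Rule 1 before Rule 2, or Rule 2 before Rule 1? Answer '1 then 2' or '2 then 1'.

2 then 1

Order 1 then 2:
  1 Voicing Between Vowels: [esiteyap] → [esideyap]
  2 Syncope: [esideyap] → [esdeyap]
  result: [esdeyap]
Order 2 then 1:
  2 Syncope: [esiteyap] → [esteyap]
  1 Voicing Between Vowels: no change — [esteyap]
  result: [esteyap]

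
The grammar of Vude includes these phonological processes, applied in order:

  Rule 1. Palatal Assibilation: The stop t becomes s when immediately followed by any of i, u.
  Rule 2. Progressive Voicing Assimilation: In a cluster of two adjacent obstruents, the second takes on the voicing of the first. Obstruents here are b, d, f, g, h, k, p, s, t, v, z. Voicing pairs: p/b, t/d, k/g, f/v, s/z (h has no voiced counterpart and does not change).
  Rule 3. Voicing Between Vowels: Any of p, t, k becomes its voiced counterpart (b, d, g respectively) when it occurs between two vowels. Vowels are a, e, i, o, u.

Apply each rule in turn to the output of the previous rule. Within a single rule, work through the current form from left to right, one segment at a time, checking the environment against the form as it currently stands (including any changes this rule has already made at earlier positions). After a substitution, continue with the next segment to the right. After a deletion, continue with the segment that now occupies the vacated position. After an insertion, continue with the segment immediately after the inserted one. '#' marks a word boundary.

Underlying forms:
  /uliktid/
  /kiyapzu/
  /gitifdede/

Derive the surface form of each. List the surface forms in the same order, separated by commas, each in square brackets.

[uliksid], [kiyapsu], [gisiftede]

/uliktid/:
  Rule 1 Palatal Assibilation: [uliktid] → [uliksid]
  Rule 2 Progressive Voicing Assimilation: no change — [uliksid]
  Rule 3 Voicing Between Vowels: no change — [uliksid]
/kiyapzu/:
  Rule 1 Palatal Assibilation: no change — [kiyapzu]
  Rule 2 Progressive Voicing Assimilation: [kiyapzu] → [kiyapsu]
  Rule 3 Voicing Between Vowels: no change — [kiyapsu]
/gitifdede/:
  Rule 1 Palatal Assibilation: [gitifdede] → [gisifdede]
  Rule 2 Progressive Voicing Assimilation: [gisifdede] → [gisiftede]
  Rule 3 Voicing Between Vowels: no change — [gisiftede]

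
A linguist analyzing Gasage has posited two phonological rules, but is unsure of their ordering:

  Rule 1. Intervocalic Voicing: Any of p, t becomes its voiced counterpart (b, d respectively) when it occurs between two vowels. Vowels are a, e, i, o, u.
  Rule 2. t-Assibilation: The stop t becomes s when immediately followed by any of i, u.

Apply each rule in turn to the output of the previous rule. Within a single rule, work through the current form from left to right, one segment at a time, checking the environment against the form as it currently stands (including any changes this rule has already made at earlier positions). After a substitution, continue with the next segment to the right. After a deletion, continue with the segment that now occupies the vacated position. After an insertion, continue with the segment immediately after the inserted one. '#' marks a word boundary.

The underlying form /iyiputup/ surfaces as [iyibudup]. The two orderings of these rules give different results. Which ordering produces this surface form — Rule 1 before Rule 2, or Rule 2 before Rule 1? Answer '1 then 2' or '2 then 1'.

Order 1 then 2:
  1 Intervocalic Voicing: [iyiputup] → [iyibudup]
  2 t-Assibilation: no change — [iyibudup]
  result: [iyibudup]
Order 2 then 1:
  2 t-Assibilation: [iyiputup] → [iyipusup]
  1 Intervocalic Voicing: [iyipusup] → [iyibusup]
  result: [iyibusup]

1 then 2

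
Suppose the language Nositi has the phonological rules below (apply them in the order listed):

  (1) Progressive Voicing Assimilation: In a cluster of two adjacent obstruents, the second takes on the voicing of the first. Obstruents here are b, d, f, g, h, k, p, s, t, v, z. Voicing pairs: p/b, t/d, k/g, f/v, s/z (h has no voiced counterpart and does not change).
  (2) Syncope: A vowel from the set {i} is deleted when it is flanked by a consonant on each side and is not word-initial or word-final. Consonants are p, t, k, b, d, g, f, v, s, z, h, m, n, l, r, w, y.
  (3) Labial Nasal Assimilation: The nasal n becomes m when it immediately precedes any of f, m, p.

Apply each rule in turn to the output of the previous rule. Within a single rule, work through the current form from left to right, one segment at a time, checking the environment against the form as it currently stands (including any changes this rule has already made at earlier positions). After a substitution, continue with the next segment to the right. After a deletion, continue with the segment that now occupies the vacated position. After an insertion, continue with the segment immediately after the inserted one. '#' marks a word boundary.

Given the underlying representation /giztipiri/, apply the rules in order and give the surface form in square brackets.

[gzdpri]

(1) Progressive Voicing Assimilation: [giztipiri] → [gizdipiri]
(2) Syncope: [gizdipiri] → [gzdpri]
(3) Labial Nasal Assimilation: no change — [gzdpri]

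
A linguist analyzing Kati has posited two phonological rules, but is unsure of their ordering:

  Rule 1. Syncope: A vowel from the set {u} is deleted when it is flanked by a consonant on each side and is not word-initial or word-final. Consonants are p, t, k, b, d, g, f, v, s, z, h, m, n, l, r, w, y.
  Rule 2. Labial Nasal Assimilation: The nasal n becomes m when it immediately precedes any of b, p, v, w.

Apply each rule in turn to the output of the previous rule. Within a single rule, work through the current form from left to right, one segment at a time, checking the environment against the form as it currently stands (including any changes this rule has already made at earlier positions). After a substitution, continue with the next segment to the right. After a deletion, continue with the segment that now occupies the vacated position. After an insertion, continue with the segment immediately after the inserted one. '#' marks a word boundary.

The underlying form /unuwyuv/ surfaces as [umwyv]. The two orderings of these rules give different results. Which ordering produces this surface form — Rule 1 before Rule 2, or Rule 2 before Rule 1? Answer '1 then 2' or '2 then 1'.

1 then 2

Order 1 then 2:
  1 Syncope: [unuwyuv] → [unwyv]
  2 Labial Nasal Assimilation: [unwyv] → [umwyv]
  result: [umwyv]
Order 2 then 1:
  2 Labial Nasal Assimilation: no change — [unuwyuv]
  1 Syncope: [unuwyuv] → [unwyv]
  result: [unwyv]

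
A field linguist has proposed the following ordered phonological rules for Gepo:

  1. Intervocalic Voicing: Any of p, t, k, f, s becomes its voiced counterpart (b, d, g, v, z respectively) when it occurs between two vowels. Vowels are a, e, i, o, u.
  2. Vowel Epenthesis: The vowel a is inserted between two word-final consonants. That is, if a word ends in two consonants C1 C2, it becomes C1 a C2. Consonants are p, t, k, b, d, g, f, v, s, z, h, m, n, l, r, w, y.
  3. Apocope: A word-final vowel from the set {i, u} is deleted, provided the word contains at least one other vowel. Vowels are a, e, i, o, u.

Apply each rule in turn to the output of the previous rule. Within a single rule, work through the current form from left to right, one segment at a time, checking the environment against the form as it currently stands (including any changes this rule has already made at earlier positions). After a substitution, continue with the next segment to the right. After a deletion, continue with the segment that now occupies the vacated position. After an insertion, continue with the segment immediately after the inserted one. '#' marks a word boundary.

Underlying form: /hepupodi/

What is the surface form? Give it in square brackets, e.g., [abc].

[hebubod]

1 Intervocalic Voicing: [hepupodi] → [hebubodi]
2 Vowel Epenthesis: no change — [hebubodi]
3 Apocope: [hebubodi] → [hebubod]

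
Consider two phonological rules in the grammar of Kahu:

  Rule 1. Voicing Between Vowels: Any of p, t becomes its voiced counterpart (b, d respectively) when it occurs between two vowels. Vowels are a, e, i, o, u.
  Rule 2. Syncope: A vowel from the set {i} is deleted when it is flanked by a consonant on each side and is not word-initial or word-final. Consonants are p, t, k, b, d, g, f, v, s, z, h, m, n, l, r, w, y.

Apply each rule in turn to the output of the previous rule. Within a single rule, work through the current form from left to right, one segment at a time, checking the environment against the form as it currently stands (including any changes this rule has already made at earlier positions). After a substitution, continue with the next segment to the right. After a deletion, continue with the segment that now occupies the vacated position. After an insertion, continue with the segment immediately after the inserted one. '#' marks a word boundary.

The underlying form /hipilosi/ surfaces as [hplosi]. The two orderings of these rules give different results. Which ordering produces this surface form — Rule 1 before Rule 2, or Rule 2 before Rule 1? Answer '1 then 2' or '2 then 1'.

Order 1 then 2:
  1 Voicing Between Vowels: [hipilosi] → [hibilosi]
  2 Syncope: [hibilosi] → [hblosi]
  result: [hblosi]
Order 2 then 1:
  2 Syncope: [hipilosi] → [hplosi]
  1 Voicing Between Vowels: no change — [hplosi]
  result: [hplosi]

2 then 1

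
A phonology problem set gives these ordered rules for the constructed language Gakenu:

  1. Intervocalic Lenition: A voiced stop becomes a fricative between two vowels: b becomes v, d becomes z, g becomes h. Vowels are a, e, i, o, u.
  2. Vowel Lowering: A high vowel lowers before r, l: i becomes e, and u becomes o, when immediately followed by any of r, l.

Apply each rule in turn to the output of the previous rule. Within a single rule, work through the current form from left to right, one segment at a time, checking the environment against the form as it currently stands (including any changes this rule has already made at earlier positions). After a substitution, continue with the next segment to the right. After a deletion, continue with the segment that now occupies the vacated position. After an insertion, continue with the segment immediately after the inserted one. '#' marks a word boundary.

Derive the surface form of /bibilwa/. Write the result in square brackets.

[bivelwa]

1 Intervocalic Lenition: [bibilwa] → [bivilwa]
2 Vowel Lowering: [bivilwa] → [bivelwa]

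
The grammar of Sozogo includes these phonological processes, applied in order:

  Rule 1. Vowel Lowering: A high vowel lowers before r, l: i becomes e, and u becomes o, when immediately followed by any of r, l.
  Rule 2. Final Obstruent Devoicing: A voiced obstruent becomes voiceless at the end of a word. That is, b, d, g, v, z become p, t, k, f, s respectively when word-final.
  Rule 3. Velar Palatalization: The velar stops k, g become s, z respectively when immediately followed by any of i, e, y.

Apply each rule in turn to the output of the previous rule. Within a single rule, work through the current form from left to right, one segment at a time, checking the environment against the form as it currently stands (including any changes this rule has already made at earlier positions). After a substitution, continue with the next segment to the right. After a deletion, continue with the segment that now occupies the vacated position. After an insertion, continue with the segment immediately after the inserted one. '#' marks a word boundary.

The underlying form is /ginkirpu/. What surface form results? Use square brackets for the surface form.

[zinserpu]

Rule 1 Vowel Lowering: [ginkirpu] → [ginkerpu]
Rule 2 Final Obstruent Devoicing: no change — [ginkerpu]
Rule 3 Velar Palatalization: [ginkerpu] → [zinserpu]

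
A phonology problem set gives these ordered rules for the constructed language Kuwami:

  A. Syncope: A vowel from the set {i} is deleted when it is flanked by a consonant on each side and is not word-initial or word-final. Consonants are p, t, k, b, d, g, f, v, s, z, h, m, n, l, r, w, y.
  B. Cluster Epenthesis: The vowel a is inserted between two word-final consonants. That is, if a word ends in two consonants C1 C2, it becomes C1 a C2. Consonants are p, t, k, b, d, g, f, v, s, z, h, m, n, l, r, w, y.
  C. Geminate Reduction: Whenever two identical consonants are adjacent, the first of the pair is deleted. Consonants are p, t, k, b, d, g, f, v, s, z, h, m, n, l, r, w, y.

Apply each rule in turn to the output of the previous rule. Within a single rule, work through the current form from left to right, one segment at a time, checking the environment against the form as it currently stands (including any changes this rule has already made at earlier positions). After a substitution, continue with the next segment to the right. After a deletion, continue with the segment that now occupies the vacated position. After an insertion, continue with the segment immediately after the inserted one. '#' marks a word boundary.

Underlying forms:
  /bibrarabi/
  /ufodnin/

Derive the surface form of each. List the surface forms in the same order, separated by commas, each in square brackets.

/bibrarabi/:
  A Syncope: [bibrarabi] → [bbrarabi]
  B Cluster Epenthesis: no change — [bbrarabi]
  C Geminate Reduction: [bbrarabi] → [brarabi]
/ufodnin/:
  A Syncope: [ufodnin] → [ufodnn]
  B Cluster Epenthesis: [ufodnn] → [ufodnan]
  C Geminate Reduction: no change — [ufodnan]

[brarabi], [ufodnan]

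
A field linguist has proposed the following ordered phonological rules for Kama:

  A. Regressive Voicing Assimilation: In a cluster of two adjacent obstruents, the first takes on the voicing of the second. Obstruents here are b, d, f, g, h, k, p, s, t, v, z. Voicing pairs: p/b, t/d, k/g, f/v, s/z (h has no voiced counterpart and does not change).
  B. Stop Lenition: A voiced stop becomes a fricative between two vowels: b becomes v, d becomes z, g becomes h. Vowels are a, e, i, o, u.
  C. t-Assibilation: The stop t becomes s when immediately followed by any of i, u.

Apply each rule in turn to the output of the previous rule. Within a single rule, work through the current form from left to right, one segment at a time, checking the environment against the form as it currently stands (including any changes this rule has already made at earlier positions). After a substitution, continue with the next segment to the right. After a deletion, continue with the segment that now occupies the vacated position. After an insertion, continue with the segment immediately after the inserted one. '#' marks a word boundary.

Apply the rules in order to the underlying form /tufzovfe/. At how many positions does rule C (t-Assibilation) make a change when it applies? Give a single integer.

A Regressive Voicing Assimilation: [tufzovfe] → [tuvzoffe]
B Stop Lenition: no change — [tuvzoffe]
C t-Assibilation: [tuvzoffe] → [suvzoffe]
Rule C changed 1 position(s).

1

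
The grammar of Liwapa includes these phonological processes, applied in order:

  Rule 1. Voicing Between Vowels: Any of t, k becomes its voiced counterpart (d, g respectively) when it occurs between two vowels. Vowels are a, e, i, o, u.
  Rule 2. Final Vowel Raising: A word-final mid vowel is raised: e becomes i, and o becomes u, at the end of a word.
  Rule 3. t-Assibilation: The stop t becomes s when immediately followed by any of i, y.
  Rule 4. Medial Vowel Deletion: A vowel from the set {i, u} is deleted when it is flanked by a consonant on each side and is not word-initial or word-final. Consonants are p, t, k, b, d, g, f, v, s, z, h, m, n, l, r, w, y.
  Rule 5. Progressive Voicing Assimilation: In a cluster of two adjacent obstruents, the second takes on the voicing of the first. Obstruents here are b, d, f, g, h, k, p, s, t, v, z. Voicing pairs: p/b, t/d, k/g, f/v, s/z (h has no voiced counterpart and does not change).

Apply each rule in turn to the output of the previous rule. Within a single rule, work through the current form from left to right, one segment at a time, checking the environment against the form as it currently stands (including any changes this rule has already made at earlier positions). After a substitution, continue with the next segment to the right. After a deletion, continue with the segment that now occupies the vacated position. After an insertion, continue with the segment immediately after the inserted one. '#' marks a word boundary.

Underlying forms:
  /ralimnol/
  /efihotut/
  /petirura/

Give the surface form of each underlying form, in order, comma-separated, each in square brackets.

/ralimnol/:
  Rule 1 Voicing Between Vowels: no change — [ralimnol]
  Rule 2 Final Vowel Raising: no change — [ralimnol]
  Rule 3 t-Assibilation: no change — [ralimnol]
  Rule 4 Medial Vowel Deletion: [ralimnol] → [ralmnol]
  Rule 5 Progressive Voicing Assimilation: no change — [ralmnol]
/efihotut/:
  Rule 1 Voicing Between Vowels: [efihotut] → [efihodut]
  Rule 2 Final Vowel Raising: no change — [efihodut]
  Rule 3 t-Assibilation: no change — [efihodut]
  Rule 4 Medial Vowel Deletion: [efihodut] → [efhodt]
  Rule 5 Progressive Voicing Assimilation: [efhodt] → [efhodd]
/petirura/:
  Rule 1 Voicing Between Vowels: [petirura] → [pedirura]
  Rule 2 Final Vowel Raising: no change — [pedirura]
  Rule 3 t-Assibilation: no change — [pedirura]
  Rule 4 Medial Vowel Deletion: [pedirura] → [pedrra]
  Rule 5 Progressive Voicing Assimilation: no change — [pedrra]

[ralmnol], [efhodd], [pedrra]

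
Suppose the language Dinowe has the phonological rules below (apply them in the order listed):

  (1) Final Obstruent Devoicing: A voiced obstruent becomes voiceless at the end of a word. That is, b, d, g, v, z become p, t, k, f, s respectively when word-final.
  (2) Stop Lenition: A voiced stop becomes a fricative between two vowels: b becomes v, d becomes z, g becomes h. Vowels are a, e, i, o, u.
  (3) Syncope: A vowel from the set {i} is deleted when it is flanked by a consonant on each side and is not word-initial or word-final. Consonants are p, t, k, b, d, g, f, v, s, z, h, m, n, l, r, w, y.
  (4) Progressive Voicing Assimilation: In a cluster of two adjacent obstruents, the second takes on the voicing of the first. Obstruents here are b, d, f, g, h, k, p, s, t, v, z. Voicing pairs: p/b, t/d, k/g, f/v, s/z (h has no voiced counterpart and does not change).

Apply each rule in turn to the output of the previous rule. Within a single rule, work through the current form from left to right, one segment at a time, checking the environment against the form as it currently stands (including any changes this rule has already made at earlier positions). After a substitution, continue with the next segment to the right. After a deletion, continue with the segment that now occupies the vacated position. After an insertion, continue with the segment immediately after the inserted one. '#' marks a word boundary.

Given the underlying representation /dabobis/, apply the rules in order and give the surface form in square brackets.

(1) Final Obstruent Devoicing: no change — [dabobis]
(2) Stop Lenition: [dabobis] → [davovis]
(3) Syncope: [davovis] → [davovs]
(4) Progressive Voicing Assimilation: [davovs] → [davovz]

[davovz]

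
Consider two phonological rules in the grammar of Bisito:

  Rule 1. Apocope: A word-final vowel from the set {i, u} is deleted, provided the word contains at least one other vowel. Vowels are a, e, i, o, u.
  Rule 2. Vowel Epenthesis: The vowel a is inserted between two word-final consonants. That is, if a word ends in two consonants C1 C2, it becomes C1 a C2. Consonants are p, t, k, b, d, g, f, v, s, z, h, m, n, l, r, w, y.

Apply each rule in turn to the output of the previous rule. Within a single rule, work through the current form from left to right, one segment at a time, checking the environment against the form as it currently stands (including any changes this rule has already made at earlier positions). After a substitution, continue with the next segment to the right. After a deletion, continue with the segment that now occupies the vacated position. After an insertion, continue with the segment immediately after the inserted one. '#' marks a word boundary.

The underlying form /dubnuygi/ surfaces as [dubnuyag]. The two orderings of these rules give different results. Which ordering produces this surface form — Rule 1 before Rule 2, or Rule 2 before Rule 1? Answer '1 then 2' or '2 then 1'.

Order 1 then 2:
  1 Apocope: [dubnuygi] → [dubnuyg]
  2 Vowel Epenthesis: [dubnuyg] → [dubnuyag]
  result: [dubnuyag]
Order 2 then 1:
  2 Vowel Epenthesis: no change — [dubnuygi]
  1 Apocope: [dubnuygi] → [dubnuyg]
  result: [dubnuyg]

1 then 2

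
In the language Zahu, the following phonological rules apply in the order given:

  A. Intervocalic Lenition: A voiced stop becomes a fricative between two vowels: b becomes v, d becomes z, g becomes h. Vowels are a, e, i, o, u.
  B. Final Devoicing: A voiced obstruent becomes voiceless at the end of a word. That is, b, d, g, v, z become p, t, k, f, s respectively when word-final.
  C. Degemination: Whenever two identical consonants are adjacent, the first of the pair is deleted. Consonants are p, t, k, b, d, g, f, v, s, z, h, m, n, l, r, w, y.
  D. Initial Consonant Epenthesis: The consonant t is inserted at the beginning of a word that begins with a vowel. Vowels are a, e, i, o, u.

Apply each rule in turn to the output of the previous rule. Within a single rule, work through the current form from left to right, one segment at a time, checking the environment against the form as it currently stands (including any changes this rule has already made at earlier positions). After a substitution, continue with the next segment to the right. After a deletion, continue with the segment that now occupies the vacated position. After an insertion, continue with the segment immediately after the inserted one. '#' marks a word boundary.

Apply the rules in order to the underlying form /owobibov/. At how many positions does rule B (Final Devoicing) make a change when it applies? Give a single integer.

1

A Intervocalic Lenition: [owobibov] → [owovivov]
B Final Devoicing: [owovivov] → [owovivof]
C Degemination: no change — [owovivof]
D Initial Consonant Epenthesis: [owovivof] → [towovivof]
Rule B changed 1 position(s).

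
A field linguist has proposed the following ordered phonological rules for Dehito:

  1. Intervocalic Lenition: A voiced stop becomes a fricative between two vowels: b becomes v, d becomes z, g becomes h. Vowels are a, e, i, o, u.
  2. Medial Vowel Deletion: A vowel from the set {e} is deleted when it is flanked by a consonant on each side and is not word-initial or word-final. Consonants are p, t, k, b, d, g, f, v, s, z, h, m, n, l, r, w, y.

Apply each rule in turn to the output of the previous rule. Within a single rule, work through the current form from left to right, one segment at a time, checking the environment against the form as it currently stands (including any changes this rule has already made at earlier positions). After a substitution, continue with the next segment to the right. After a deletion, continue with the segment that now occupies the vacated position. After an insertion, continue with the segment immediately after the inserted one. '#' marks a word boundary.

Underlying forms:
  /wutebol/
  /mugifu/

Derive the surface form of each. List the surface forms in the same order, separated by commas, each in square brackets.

/wutebol/:
  1 Intervocalic Lenition: [wutebol] → [wutevol]
  2 Medial Vowel Deletion: [wutevol] → [wutvol]
/mugifu/:
  1 Intervocalic Lenition: [mugifu] → [muhifu]
  2 Medial Vowel Deletion: no change — [muhifu]

[wutvol], [muhifu]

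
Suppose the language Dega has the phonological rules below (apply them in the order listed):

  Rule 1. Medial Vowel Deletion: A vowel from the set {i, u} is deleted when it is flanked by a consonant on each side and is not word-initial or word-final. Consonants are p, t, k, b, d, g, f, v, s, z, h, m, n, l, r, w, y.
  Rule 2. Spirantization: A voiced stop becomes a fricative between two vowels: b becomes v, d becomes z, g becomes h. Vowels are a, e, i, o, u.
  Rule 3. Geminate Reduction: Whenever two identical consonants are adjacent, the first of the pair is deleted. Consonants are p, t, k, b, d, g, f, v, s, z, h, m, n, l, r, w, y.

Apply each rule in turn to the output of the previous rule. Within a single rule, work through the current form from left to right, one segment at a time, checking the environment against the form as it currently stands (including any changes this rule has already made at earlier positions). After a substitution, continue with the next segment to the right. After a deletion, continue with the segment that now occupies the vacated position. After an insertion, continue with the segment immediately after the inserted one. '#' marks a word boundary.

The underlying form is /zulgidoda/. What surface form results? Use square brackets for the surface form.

[zlgdoza]

Rule 1 Medial Vowel Deletion: [zulgidoda] → [zlgdoda]
Rule 2 Spirantization: [zlgdoda] → [zlgdoza]
Rule 3 Geminate Reduction: no change — [zlgdoza]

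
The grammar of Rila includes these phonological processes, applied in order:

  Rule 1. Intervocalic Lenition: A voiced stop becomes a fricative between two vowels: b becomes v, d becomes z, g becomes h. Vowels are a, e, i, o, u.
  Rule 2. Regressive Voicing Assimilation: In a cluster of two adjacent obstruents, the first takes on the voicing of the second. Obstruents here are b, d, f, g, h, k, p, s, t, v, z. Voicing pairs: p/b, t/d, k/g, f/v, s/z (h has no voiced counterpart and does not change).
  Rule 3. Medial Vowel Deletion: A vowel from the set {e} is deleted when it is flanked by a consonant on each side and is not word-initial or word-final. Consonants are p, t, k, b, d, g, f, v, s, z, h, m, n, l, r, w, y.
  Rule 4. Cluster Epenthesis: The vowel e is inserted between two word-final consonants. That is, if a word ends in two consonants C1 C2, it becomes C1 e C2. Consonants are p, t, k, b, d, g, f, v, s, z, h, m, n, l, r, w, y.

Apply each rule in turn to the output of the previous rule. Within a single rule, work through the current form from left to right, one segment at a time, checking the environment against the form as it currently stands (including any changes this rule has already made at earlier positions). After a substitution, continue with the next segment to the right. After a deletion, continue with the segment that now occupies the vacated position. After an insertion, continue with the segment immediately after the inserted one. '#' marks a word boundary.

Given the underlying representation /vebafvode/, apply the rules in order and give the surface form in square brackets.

Rule 1 Intervocalic Lenition: [vebafvode] → [vevafvoze]
Rule 2 Regressive Voicing Assimilation: [vevafvoze] → [vevavvoze]
Rule 3 Medial Vowel Deletion: [vevavvoze] → [vvavvoze]
Rule 4 Cluster Epenthesis: no change — [vvavvoze]

[vvavvoze]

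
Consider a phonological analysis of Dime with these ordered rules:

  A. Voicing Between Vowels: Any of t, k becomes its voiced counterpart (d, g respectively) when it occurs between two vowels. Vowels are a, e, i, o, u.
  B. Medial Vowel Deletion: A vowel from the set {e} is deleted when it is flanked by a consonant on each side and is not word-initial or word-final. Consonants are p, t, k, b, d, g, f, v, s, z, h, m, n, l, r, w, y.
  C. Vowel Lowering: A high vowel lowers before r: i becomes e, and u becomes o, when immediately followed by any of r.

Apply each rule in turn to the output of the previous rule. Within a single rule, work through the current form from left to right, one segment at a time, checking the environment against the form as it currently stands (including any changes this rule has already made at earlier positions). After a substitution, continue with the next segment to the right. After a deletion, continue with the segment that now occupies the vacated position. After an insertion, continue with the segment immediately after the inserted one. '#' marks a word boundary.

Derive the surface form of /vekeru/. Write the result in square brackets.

[vgru]

A Voicing Between Vowels: [vekeru] → [vegeru]
B Medial Vowel Deletion: [vegeru] → [vgru]
C Vowel Lowering: no change — [vgru]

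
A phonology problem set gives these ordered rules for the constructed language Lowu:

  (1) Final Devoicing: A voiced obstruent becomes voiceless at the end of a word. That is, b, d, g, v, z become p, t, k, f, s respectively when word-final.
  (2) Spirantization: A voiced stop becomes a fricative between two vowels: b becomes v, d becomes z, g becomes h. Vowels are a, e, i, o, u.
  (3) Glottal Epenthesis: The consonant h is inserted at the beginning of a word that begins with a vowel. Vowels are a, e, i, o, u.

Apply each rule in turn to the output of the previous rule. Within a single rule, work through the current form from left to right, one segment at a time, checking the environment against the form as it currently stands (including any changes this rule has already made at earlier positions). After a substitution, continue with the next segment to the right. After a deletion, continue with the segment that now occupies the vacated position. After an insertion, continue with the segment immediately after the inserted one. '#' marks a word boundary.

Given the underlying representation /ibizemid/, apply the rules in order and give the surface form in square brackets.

[hivizemit]

(1) Final Devoicing: [ibizemid] → [ibizemit]
(2) Spirantization: [ibizemit] → [ivizemit]
(3) Glottal Epenthesis: [ivizemit] → [hivizemit]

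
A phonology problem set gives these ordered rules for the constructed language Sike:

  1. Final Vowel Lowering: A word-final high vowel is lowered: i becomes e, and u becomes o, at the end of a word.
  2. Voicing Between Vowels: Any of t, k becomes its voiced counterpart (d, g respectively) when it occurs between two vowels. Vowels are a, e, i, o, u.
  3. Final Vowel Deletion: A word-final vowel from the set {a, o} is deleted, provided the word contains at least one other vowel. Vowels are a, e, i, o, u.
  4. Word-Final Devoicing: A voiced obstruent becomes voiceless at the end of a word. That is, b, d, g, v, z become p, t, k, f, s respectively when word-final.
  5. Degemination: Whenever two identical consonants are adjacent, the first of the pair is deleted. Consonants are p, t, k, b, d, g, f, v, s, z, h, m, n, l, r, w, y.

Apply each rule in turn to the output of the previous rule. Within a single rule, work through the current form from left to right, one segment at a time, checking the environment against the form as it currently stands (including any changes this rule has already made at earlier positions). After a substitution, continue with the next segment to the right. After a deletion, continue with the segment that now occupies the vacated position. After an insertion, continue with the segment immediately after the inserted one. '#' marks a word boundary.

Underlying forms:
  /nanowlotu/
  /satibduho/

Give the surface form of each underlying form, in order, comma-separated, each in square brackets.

/nanowlotu/:
  1 Final Vowel Lowering: [nanowlotu] → [nanowloto]
  2 Voicing Between Vowels: [nanowloto] → [nanowlodo]
  3 Final Vowel Deletion: [nanowlodo] → [nanowlod]
  4 Word-Final Devoicing: [nanowlod] → [nanowlot]
  5 Degemination: no change — [nanowlot]
/satibduho/:
  1 Final Vowel Lowering: no change — [satibduho]
  2 Voicing Between Vowels: [satibduho] → [sadibduho]
  3 Final Vowel Deletion: [sadibduho] → [sadibduh]
  4 Word-Final Devoicing: no change — [sadibduh]
  5 Degemination: no change — [sadibduh]

[nanowlot], [sadibduh]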